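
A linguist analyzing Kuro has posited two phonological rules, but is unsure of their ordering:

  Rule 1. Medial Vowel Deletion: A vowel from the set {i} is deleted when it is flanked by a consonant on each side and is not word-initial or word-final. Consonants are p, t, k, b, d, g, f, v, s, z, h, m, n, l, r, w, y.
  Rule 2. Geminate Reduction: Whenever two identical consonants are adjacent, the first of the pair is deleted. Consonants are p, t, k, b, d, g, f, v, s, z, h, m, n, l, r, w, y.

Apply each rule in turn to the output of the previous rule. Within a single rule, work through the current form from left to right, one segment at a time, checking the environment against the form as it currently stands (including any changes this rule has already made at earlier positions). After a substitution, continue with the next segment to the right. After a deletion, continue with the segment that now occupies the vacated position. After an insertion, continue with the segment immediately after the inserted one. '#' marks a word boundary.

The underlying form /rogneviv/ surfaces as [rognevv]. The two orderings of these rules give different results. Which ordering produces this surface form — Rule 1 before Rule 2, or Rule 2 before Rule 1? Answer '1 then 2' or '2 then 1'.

Order 1 then 2:
  1 Medial Vowel Deletion: [rogneviv] → [rognevv]
  2 Geminate Reduction: [rognevv] → [rognev]
  result: [rognev]
Order 2 then 1:
  2 Geminate Reduction: no change — [rogneviv]
  1 Medial Vowel Deletion: [rogneviv] → [rognevv]
  result: [rognevv]

2 then 1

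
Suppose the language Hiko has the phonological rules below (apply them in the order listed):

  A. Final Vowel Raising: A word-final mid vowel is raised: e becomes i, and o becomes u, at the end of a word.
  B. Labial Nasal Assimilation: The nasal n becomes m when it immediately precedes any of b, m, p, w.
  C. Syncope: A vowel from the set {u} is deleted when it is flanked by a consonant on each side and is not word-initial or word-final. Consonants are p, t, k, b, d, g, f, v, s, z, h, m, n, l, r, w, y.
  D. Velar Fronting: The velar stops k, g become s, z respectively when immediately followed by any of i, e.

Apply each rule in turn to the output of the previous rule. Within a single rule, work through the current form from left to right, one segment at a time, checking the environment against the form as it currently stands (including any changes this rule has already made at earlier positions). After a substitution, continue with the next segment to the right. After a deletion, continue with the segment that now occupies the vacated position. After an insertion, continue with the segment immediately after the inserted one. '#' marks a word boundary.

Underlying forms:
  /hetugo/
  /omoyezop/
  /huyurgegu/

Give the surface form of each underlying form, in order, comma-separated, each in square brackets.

[hetgu], [omoyezop], [hyrzegu]

/hetugo/:
  A Final Vowel Raising: [hetugo] → [hetugu]
  B Labial Nasal Assimilation: no change — [hetugu]
  C Syncope: [hetugu] → [hetgu]
  D Velar Fronting: no change — [hetgu]
/omoyezop/:
  A Final Vowel Raising: no change — [omoyezop]
  B Labial Nasal Assimilation: no change — [omoyezop]
  C Syncope: no change — [omoyezop]
  D Velar Fronting: no change — [omoyezop]
/huyurgegu/:
  A Final Vowel Raising: no change — [huyurgegu]
  B Labial Nasal Assimilation: no change — [huyurgegu]
  C Syncope: [huyurgegu] → [hyrgegu]
  D Velar Fronting: [hyrgegu] → [hyrzegu]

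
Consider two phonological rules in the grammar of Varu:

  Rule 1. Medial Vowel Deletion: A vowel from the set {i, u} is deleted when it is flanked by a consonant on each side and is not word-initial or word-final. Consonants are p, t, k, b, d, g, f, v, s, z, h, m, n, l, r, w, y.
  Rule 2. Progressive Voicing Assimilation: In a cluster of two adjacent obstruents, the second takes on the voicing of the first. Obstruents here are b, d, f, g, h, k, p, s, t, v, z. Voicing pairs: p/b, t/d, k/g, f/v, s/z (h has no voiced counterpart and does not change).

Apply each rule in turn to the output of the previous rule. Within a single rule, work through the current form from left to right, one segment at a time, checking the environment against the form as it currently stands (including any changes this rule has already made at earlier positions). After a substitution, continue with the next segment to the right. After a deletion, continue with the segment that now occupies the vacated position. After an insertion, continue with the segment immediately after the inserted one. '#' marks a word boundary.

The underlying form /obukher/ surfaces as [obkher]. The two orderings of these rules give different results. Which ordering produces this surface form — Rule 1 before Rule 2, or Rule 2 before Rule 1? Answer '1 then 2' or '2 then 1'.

2 then 1

Order 1 then 2:
  1 Medial Vowel Deletion: [obukher] → [obkher]
  2 Progressive Voicing Assimilation: [obkher] → [obgher]
  result: [obgher]
Order 2 then 1:
  2 Progressive Voicing Assimilation: no change — [obukher]
  1 Medial Vowel Deletion: [obukher] → [obkher]
  result: [obkher]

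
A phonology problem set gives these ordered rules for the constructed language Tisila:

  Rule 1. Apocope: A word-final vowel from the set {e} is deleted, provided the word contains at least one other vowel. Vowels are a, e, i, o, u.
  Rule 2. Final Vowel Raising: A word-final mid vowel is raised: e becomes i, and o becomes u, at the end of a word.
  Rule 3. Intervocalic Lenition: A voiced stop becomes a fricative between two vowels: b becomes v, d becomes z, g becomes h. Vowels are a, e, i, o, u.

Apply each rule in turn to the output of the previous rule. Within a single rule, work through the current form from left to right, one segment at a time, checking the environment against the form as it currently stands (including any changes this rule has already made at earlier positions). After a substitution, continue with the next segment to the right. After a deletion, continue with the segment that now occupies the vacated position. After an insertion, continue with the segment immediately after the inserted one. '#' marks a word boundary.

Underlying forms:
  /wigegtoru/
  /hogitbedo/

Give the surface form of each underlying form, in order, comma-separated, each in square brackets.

/wigegtoru/:
  Rule 1 Apocope: no change — [wigegtoru]
  Rule 2 Final Vowel Raising: no change — [wigegtoru]
  Rule 3 Intervocalic Lenition: [wigegtoru] → [wihegtoru]
/hogitbedo/:
  Rule 1 Apocope: no change — [hogitbedo]
  Rule 2 Final Vowel Raising: [hogitbedo] → [hogitbedu]
  Rule 3 Intervocalic Lenition: [hogitbedu] → [hohitbezu]

[wihegtoru], [hohitbezu]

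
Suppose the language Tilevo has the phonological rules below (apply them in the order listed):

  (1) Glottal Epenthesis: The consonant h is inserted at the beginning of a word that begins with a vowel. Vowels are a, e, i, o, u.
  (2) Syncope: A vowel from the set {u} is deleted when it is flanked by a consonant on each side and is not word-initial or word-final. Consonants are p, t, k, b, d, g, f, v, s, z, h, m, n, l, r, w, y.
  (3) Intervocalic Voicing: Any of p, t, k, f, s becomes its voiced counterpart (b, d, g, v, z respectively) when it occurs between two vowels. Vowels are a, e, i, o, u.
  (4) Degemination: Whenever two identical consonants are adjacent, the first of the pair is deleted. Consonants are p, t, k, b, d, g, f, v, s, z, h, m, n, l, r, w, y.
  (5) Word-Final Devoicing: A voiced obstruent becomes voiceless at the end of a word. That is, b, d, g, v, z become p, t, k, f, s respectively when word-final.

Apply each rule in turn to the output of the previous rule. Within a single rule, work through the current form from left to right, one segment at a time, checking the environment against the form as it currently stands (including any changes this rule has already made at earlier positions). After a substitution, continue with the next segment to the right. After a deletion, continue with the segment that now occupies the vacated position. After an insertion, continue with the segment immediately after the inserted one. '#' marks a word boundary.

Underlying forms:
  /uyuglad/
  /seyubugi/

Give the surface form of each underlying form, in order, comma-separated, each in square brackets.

[hyglat], [seybgi]

/uyuglad/:
  (1) Glottal Epenthesis: [uyuglad] → [huyuglad]
  (2) Syncope: [huyuglad] → [hyglad]
  (3) Intervocalic Voicing: no change — [hyglad]
  (4) Degemination: no change — [hyglad]
  (5) Word-Final Devoicing: [hyglad] → [hyglat]
/seyubugi/:
  (1) Glottal Epenthesis: no change — [seyubugi]
  (2) Syncope: [seyubugi] → [seybgi]
  (3) Intervocalic Voicing: no change — [seybgi]
  (4) Degemination: no change — [seybgi]
  (5) Word-Final Devoicing: no change — [seybgi]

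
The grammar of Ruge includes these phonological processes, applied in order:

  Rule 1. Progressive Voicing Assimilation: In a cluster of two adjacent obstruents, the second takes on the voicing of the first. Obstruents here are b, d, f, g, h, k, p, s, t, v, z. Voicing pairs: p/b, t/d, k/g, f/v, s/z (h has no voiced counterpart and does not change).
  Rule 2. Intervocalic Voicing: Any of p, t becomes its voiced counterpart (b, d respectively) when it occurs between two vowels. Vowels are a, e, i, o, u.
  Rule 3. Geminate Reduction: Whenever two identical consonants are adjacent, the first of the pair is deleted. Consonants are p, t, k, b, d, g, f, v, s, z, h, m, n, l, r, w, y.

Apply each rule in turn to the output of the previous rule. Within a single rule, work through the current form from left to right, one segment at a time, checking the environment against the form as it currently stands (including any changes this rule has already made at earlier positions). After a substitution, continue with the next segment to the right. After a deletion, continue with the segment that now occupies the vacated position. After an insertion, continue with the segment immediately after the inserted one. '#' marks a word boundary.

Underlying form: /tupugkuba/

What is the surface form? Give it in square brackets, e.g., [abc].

Rule 1 Progressive Voicing Assimilation: [tupugkuba] → [tupugguba]
Rule 2 Intervocalic Voicing: [tupugguba] → [tubugguba]
Rule 3 Geminate Reduction: [tubugguba] → [tubuguba]

[tubuguba]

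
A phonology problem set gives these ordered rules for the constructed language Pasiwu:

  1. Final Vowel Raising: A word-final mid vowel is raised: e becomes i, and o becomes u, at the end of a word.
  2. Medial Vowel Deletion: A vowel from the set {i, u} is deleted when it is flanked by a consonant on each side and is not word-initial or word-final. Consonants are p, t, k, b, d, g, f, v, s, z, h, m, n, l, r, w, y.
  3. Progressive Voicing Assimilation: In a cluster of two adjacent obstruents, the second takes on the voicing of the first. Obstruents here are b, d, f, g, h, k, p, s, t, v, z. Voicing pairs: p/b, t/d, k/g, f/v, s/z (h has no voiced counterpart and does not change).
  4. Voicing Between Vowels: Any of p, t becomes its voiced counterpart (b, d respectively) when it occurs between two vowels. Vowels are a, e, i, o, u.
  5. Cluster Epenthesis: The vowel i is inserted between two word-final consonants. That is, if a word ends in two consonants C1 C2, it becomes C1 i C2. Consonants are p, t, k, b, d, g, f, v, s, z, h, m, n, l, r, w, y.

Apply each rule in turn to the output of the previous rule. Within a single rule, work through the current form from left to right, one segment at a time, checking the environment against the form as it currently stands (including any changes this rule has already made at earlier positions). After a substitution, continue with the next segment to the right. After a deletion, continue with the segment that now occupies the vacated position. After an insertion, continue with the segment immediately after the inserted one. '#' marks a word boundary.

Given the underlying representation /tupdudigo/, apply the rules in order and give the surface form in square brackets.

[tpttku]

1 Final Vowel Raising: [tupdudigo] → [tupdudigu]
2 Medial Vowel Deletion: [tupdudigu] → [tpddgu]
3 Progressive Voicing Assimilation: [tpddgu] → [tpttku]
4 Voicing Between Vowels: no change — [tpttku]
5 Cluster Epenthesis: no change — [tpttku]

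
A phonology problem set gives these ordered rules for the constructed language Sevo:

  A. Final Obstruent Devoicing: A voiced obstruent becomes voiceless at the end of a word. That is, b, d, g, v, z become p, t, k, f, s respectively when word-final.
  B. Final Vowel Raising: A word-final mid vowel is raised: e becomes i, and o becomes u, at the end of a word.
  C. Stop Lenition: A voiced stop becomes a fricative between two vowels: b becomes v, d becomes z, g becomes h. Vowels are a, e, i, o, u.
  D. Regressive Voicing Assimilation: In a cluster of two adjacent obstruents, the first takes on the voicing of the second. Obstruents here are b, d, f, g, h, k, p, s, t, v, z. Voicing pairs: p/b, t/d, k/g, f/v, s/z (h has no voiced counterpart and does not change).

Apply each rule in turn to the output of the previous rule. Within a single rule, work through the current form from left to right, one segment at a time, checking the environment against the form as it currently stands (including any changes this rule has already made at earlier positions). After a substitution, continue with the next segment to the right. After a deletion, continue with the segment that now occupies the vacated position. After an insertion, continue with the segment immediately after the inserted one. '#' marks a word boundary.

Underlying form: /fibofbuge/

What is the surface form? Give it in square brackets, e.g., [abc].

A Final Obstruent Devoicing: no change — [fibofbuge]
B Final Vowel Raising: [fibofbuge] → [fibofbugi]
C Stop Lenition: [fibofbugi] → [fivofbuhi]
D Regressive Voicing Assimilation: [fivofbuhi] → [fivovbuhi]

[fivovbuhi]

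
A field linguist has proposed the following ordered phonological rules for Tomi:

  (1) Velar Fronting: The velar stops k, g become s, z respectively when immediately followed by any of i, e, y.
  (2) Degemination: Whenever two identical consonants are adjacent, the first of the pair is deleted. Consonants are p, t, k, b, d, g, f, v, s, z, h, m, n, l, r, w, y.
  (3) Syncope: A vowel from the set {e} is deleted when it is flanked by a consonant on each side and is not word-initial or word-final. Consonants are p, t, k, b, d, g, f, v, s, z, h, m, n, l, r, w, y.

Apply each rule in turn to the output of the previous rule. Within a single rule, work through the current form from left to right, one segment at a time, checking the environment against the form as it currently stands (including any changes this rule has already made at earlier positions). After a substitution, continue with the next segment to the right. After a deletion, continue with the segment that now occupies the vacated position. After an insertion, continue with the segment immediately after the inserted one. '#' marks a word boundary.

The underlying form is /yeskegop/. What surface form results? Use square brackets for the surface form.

(1) Velar Fronting: [yeskegop] → [yessegop]
(2) Degemination: [yessegop] → [yesegop]
(3) Syncope: [yesegop] → [ysgop]

[ysgop]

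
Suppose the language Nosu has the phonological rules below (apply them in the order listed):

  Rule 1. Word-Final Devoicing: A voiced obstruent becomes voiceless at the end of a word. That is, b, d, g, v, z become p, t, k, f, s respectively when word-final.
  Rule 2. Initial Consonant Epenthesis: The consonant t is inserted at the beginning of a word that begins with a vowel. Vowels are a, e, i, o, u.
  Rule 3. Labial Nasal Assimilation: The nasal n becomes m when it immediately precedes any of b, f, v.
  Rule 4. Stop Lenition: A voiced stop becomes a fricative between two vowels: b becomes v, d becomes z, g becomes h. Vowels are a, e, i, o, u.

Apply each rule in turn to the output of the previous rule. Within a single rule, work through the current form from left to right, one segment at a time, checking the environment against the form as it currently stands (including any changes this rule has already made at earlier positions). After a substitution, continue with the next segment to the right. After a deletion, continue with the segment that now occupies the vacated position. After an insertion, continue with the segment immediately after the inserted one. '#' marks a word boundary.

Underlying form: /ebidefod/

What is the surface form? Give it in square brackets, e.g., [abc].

[tevizefot]

Rule 1 Word-Final Devoicing: [ebidefod] → [ebidefot]
Rule 2 Initial Consonant Epenthesis: [ebidefot] → [tebidefot]
Rule 3 Labial Nasal Assimilation: no change — [tebidefot]
Rule 4 Stop Lenition: [tebidefot] → [tevizefot]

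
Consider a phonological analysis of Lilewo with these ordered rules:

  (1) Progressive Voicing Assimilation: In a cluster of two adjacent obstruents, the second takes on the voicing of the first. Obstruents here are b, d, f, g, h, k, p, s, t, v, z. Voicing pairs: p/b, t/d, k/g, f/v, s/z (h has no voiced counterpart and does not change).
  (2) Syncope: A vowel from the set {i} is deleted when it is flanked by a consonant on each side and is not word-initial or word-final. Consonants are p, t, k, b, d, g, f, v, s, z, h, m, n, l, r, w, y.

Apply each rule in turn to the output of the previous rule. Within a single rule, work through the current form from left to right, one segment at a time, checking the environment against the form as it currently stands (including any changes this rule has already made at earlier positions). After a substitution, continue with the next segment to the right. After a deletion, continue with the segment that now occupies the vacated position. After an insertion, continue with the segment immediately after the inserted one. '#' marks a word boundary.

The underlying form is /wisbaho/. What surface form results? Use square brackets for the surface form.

[wspaho]

(1) Progressive Voicing Assimilation: [wisbaho] → [wispaho]
(2) Syncope: [wispaho] → [wspaho]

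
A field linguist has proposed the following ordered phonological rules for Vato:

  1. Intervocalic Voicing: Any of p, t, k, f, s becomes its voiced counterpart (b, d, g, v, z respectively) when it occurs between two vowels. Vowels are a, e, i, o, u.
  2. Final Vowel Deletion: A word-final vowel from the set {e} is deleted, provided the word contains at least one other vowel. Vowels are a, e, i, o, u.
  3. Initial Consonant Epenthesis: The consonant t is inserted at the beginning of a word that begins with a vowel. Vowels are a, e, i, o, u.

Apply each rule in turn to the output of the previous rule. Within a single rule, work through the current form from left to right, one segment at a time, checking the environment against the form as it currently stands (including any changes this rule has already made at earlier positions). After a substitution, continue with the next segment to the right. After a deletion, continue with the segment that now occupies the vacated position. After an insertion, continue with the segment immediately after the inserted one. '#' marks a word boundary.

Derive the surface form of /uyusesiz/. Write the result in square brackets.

[tuyuzeziz]

1 Intervocalic Voicing: [uyusesiz] → [uyuzeziz]
2 Final Vowel Deletion: no change — [uyuzeziz]
3 Initial Consonant Epenthesis: [uyuzeziz] → [tuyuzeziz]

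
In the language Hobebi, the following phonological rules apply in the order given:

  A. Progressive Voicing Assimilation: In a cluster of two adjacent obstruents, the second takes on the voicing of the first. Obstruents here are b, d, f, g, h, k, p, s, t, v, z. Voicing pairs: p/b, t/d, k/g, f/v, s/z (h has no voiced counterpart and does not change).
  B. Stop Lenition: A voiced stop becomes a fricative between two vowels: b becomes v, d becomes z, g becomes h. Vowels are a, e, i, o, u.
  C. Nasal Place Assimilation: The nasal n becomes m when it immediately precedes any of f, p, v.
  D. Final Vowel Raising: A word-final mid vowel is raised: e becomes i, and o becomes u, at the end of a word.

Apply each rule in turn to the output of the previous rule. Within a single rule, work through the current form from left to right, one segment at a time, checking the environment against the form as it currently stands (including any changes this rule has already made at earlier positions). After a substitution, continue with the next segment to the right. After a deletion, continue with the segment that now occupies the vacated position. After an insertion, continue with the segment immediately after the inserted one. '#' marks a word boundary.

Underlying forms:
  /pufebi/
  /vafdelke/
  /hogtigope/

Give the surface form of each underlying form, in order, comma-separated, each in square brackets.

/pufebi/:
  A Progressive Voicing Assimilation: no change — [pufebi]
  B Stop Lenition: [pufebi] → [pufevi]
  C Nasal Place Assimilation: no change — [pufevi]
  D Final Vowel Raising: no change — [pufevi]
/vafdelke/:
  A Progressive Voicing Assimilation: [vafdelke] → [vaftelke]
  B Stop Lenition: no change — [vaftelke]
  C Nasal Place Assimilation: no change — [vaftelke]
  D Final Vowel Raising: [vaftelke] → [vaftelki]
/hogtigope/:
  A Progressive Voicing Assimilation: [hogtigope] → [hogdigope]
  B Stop Lenition: [hogdigope] → [hogdihope]
  C Nasal Place Assimilation: no change — [hogdihope]
  D Final Vowel Raising: [hogdihope] → [hogdihopi]

[pufevi], [vaftelki], [hogdihopi]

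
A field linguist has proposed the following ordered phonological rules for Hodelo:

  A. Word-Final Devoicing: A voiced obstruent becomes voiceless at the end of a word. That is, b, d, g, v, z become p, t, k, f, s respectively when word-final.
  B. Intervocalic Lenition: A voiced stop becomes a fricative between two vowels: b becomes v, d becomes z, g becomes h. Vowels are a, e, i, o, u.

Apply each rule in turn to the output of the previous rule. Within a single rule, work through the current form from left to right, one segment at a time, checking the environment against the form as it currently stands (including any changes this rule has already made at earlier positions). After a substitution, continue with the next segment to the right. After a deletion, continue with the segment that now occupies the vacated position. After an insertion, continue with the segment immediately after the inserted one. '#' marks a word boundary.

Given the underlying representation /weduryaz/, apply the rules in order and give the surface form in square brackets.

[wezuryas]

A Word-Final Devoicing: [weduryaz] → [weduryas]
B Intervocalic Lenition: [weduryas] → [wezuryas]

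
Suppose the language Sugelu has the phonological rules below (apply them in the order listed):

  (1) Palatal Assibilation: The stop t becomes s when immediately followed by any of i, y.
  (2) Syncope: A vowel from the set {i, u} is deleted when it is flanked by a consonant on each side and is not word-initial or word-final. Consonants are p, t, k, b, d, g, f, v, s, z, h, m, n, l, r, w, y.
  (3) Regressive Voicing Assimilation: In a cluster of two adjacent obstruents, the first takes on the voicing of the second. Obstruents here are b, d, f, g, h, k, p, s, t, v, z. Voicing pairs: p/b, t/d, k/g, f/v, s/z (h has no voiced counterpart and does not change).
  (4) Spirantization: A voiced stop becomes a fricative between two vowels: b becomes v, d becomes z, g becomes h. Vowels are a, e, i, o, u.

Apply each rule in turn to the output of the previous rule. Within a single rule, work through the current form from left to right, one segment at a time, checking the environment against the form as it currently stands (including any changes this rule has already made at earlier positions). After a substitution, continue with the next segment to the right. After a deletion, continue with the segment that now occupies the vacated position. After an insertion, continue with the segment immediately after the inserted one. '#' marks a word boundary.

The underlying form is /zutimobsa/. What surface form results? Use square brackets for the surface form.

[ssmopsa]

(1) Palatal Assibilation: [zutimobsa] → [zusimobsa]
(2) Syncope: [zusimobsa] → [zsmobsa]
(3) Regressive Voicing Assimilation: [zsmobsa] → [ssmopsa]
(4) Spirantization: no change — [ssmopsa]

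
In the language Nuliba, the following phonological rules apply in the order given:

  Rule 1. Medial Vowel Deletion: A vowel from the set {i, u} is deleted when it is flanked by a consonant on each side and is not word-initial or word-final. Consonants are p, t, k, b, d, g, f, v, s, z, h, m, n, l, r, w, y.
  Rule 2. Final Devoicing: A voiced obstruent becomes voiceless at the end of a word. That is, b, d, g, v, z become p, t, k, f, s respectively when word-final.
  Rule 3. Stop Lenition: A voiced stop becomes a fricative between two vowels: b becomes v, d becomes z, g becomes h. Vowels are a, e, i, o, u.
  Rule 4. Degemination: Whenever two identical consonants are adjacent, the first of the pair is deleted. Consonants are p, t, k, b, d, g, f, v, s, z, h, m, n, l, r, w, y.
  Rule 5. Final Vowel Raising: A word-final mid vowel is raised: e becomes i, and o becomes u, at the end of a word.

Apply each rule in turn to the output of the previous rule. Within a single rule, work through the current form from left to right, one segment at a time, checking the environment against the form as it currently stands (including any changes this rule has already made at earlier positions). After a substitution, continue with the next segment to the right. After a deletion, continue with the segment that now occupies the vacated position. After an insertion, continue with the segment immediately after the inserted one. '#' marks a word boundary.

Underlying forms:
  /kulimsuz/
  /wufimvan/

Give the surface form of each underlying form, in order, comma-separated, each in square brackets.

[klms], [wfmvan]

/kulimsuz/:
  Rule 1 Medial Vowel Deletion: [kulimsuz] → [klmsz]
  Rule 2 Final Devoicing: [klmsz] → [klmss]
  Rule 3 Stop Lenition: no change — [klmss]
  Rule 4 Degemination: [klmss] → [klms]
  Rule 5 Final Vowel Raising: no change — [klms]
/wufimvan/:
  Rule 1 Medial Vowel Deletion: [wufimvan] → [wfmvan]
  Rule 2 Final Devoicing: no change — [wfmvan]
  Rule 3 Stop Lenition: no change — [wfmvan]
  Rule 4 Degemination: no change — [wfmvan]
  Rule 5 Final Vowel Raising: no change — [wfmvan]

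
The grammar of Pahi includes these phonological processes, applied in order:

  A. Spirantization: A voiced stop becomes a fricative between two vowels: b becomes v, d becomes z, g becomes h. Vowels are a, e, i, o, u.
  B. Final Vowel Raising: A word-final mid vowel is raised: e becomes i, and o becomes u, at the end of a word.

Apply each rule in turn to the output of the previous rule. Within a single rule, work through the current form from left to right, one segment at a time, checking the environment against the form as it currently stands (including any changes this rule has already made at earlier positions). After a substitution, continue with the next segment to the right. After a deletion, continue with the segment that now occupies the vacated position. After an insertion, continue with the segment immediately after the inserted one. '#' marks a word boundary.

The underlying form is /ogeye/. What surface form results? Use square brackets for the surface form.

[oheyi]

A Spirantization: [ogeye] → [oheye]
B Final Vowel Raising: [oheye] → [oheyi]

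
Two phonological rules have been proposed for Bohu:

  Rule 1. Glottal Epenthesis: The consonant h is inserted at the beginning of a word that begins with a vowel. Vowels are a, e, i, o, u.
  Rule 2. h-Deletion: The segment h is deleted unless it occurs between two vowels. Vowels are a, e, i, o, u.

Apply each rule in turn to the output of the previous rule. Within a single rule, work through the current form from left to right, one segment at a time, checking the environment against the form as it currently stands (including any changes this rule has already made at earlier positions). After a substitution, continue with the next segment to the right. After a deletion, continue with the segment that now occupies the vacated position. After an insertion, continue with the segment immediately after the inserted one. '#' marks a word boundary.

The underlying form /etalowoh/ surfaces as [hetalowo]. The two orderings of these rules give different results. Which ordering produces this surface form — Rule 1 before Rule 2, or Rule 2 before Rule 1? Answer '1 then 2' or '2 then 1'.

Order 1 then 2:
  1 Glottal Epenthesis: [etalowoh] → [hetalowoh]
  2 h-Deletion: [hetalowoh] → [etalowo]
  result: [etalowo]
Order 2 then 1:
  2 h-Deletion: [etalowoh] → [etalowo]
  1 Glottal Epenthesis: [etalowo] → [hetalowo]
  result: [hetalowo]

2 then 1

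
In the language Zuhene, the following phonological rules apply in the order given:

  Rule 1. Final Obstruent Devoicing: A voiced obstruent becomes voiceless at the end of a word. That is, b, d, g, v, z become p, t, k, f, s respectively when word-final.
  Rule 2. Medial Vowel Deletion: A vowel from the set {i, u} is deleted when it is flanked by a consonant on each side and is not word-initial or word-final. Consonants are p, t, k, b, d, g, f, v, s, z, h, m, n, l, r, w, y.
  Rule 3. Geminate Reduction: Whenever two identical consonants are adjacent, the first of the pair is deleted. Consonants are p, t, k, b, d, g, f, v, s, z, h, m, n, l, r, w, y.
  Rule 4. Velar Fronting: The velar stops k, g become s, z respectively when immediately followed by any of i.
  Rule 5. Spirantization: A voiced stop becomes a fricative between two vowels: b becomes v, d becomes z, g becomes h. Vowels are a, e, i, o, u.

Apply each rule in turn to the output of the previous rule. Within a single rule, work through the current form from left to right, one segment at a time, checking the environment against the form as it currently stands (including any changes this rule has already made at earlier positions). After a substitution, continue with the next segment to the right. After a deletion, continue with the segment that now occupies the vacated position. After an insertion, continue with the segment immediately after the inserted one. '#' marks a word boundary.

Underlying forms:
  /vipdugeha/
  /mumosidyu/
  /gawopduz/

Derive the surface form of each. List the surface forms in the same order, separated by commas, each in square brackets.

/vipdugeha/:
  Rule 1 Final Obstruent Devoicing: no change — [vipdugeha]
  Rule 2 Medial Vowel Deletion: [vipdugeha] → [vpdgeha]
  Rule 3 Geminate Reduction: no change — [vpdgeha]
  Rule 4 Velar Fronting: no change — [vpdgeha]
  Rule 5 Spirantization: no change — [vpdgeha]
/mumosidyu/:
  Rule 1 Final Obstruent Devoicing: no change — [mumosidyu]
  Rule 2 Medial Vowel Deletion: [mumosidyu] → [mmosdyu]
  Rule 3 Geminate Reduction: [mmosdyu] → [mosdyu]
  Rule 4 Velar Fronting: no change — [mosdyu]
  Rule 5 Spirantization: no change — [mosdyu]
/gawopduz/:
  Rule 1 Final Obstruent Devoicing: [gawopduz] → [gawopdus]
  Rule 2 Medial Vowel Deletion: [gawopdus] → [gawopds]
  Rule 3 Geminate Reduction: no change — [gawopds]
  Rule 4 Velar Fronting: no change — [gawopds]
  Rule 5 Spirantization: no change — [gawopds]

[vpdgeha], [mosdyu], [gawopds]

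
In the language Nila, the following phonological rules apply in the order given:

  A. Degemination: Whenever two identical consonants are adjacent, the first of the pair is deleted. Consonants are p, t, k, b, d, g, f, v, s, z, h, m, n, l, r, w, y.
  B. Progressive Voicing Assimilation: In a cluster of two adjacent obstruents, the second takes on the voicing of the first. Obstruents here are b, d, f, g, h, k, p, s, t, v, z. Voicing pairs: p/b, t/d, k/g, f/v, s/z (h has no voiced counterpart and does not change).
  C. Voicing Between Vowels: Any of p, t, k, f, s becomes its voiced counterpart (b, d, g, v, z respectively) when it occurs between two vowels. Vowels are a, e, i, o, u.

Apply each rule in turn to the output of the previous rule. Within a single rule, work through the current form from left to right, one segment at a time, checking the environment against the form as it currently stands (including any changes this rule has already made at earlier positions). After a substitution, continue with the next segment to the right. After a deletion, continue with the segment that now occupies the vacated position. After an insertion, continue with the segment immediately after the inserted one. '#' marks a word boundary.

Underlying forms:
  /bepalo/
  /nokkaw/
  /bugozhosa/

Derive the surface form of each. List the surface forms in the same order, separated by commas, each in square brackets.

/bepalo/:
  A Degemination: no change — [bepalo]
  B Progressive Voicing Assimilation: no change — [bepalo]
  C Voicing Between Vowels: [bepalo] → [bebalo]
/nokkaw/:
  A Degemination: [nokkaw] → [nokaw]
  B Progressive Voicing Assimilation: no change — [nokaw]
  C Voicing Between Vowels: [nokaw] → [nogaw]
/bugozhosa/:
  A Degemination: no change — [bugozhosa]
  B Progressive Voicing Assimilation: no change — [bugozhosa]
  C Voicing Between Vowels: [bugozhosa] → [bugozhoza]

[bebalo], [nogaw], [bugozhoza]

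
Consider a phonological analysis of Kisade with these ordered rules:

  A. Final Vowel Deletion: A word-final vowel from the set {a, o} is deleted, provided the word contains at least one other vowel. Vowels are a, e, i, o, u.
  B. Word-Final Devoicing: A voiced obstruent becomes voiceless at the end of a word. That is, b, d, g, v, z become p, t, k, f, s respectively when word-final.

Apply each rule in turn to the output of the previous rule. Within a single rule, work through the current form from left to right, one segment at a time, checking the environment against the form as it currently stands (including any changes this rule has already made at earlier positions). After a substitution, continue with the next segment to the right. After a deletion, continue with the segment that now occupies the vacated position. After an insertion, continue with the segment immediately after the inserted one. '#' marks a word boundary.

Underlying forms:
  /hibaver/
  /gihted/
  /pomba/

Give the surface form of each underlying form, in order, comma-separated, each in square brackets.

/hibaver/:
  A Final Vowel Deletion: no change — [hibaver]
  B Word-Final Devoicing: no change — [hibaver]
/gihted/:
  A Final Vowel Deletion: no change — [gihted]
  B Word-Final Devoicing: [gihted] → [gihtet]
/pomba/:
  A Final Vowel Deletion: [pomba] → [pomb]
  B Word-Final Devoicing: [pomb] → [pomp]

[hibaver], [gihtet], [pomp]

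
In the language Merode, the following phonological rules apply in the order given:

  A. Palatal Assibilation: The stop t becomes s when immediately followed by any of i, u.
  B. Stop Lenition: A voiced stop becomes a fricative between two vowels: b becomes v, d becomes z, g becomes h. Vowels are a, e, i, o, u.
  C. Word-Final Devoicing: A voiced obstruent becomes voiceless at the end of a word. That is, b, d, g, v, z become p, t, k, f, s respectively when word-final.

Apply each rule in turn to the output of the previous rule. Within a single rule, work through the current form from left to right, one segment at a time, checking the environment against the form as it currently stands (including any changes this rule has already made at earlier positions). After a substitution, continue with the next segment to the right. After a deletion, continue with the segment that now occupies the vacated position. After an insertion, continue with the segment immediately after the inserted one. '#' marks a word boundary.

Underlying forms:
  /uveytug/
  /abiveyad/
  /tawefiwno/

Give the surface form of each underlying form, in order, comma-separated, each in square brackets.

/uveytug/:
  A Palatal Assibilation: [uveytug] → [uveysug]
  B Stop Lenition: no change — [uveysug]
  C Word-Final Devoicing: [uveysug] → [uveysuk]
/abiveyad/:
  A Palatal Assibilation: no change — [abiveyad]
  B Stop Lenition: [abiveyad] → [aviveyad]
  C Word-Final Devoicing: [aviveyad] → [aviveyat]
/tawefiwno/:
  A Palatal Assibilation: no change — [tawefiwno]
  B Stop Lenition: no change — [tawefiwno]
  C Word-Final Devoicing: no change — [tawefiwno]

[uveysuk], [aviveyat], [tawefiwno]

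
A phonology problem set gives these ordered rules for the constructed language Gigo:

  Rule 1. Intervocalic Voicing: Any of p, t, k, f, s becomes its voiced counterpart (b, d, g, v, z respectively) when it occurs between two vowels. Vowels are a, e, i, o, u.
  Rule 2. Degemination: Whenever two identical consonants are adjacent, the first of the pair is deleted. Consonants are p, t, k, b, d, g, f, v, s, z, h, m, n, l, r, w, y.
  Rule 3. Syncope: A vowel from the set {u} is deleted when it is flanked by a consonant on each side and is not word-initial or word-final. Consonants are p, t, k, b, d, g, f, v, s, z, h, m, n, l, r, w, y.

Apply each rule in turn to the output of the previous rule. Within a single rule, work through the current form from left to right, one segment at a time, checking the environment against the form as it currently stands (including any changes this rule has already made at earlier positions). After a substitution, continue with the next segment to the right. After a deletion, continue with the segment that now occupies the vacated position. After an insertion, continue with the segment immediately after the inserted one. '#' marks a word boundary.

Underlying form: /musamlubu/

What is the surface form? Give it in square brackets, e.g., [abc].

[mzamlbu]

Rule 1 Intervocalic Voicing: [musamlubu] → [muzamlubu]
Rule 2 Degemination: no change — [muzamlubu]
Rule 3 Syncope: [muzamlubu] → [mzamlbu]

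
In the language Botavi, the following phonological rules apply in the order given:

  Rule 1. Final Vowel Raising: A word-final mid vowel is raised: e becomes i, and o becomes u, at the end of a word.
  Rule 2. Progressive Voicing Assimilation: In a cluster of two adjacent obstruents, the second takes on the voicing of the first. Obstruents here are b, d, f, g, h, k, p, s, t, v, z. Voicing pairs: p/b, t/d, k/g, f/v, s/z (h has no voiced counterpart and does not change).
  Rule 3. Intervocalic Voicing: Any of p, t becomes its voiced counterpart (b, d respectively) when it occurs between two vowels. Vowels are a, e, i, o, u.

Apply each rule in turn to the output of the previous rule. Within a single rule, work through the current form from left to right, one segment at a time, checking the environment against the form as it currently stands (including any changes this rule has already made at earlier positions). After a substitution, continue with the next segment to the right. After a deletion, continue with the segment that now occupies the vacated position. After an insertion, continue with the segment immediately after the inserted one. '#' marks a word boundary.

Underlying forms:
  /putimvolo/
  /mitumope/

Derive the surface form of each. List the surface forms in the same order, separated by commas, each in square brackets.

/putimvolo/:
  Rule 1 Final Vowel Raising: [putimvolo] → [putimvolu]
  Rule 2 Progressive Voicing Assimilation: no change — [putimvolu]
  Rule 3 Intervocalic Voicing: [putimvolu] → [pudimvolu]
/mitumope/:
  Rule 1 Final Vowel Raising: [mitumope] → [mitumopi]
  Rule 2 Progressive Voicing Assimilation: no change — [mitumopi]
  Rule 3 Intervocalic Voicing: [mitumopi] → [midumobi]

[pudimvolu], [midumobi]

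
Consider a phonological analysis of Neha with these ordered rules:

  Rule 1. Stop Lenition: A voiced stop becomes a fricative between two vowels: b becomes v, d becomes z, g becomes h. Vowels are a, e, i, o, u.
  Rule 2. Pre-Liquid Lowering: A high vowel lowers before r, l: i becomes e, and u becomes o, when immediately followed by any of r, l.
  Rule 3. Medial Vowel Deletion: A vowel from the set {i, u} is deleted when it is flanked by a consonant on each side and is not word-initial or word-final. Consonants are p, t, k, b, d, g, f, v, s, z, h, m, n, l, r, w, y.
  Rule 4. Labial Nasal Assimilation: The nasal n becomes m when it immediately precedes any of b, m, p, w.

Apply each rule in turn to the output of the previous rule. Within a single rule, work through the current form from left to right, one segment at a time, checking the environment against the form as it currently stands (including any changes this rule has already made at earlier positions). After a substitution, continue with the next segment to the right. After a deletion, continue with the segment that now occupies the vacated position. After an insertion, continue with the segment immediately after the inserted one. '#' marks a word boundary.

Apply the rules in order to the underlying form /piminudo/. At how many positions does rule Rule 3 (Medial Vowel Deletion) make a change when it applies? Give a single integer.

3

Rule 1 Stop Lenition: [piminudo] → [piminuzo]
Rule 2 Pre-Liquid Lowering: no change — [piminuzo]
Rule 3 Medial Vowel Deletion: [piminuzo] → [pmnzo]
Rule 4 Labial Nasal Assimilation: no change — [pmnzo]
Rule Rule 3 changed 3 position(s).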